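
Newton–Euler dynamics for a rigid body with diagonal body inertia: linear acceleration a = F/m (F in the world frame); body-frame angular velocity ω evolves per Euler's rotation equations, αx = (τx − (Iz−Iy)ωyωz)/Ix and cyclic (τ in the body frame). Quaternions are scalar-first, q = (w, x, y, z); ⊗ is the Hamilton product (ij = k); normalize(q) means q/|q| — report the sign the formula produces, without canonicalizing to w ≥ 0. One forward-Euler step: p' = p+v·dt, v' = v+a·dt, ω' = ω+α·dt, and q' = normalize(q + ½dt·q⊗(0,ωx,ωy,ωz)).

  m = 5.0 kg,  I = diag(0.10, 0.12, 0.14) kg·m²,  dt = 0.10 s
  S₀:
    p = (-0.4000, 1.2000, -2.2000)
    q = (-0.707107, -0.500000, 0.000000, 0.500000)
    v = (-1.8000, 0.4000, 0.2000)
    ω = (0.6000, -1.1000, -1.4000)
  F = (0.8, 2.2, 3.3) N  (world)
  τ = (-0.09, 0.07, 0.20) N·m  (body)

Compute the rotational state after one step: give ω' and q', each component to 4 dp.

α = I⁻¹(τ − ω×Iω) = (-1.2080, 0.3033, 1.5229)
new body rate ω' = (0.4792, -1.0697, -1.2477)
q⊗(0,ω) = (1.0000000, 0.1257358, 0.3778177, 1.5399498)
updated quaternion q' = (-0.6542, -0.4915, 0.0188, 0.5745)

ω' = (0.4792, -1.0697, -1.2477)
q' = (-0.6542, -0.4915, 0.0188, 0.5745)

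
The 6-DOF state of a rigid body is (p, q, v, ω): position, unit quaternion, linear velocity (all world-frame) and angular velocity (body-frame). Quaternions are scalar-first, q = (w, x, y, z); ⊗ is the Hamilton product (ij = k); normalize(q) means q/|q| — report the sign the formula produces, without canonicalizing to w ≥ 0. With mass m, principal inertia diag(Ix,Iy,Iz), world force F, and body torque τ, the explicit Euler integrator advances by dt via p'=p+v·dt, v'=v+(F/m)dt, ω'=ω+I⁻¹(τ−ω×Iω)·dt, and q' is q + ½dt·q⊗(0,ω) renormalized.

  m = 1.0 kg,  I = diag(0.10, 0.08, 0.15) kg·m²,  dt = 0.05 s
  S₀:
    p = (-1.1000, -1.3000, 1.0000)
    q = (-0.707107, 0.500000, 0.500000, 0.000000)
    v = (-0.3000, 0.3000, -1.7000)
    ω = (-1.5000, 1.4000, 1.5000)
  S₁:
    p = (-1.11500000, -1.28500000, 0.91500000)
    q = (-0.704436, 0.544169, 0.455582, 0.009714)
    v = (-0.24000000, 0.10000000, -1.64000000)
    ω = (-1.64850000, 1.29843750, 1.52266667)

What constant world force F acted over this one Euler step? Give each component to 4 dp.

F = (1.2000, -4.0000, 1.2000)

velocity change Δv = (0.06000000, -0.20000000, 0.06000000)
m·(v₁−v₀)/dt = (1.2000, -4.0000, 1.2000)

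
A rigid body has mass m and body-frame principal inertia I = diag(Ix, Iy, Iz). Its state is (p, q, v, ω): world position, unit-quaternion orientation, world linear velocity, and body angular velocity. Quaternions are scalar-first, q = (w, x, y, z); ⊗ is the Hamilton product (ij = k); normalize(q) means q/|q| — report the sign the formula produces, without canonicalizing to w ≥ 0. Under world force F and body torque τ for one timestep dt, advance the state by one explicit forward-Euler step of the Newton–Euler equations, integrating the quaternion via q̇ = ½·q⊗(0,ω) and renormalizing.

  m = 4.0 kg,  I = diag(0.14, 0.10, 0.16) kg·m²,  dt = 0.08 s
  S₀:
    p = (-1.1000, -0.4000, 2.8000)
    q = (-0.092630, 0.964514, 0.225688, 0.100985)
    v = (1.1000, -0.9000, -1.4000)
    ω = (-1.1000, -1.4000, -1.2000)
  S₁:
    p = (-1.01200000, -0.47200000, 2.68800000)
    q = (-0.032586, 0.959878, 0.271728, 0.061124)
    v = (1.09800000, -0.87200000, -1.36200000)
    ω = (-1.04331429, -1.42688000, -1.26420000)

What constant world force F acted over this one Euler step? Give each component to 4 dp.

F = (-0.1000, 1.4000, 1.9000)

v₁ − v₀ = (-0.00200000, 0.02800000, 0.03800000)
applied force F = (-0.1000, 1.4000, 1.9000)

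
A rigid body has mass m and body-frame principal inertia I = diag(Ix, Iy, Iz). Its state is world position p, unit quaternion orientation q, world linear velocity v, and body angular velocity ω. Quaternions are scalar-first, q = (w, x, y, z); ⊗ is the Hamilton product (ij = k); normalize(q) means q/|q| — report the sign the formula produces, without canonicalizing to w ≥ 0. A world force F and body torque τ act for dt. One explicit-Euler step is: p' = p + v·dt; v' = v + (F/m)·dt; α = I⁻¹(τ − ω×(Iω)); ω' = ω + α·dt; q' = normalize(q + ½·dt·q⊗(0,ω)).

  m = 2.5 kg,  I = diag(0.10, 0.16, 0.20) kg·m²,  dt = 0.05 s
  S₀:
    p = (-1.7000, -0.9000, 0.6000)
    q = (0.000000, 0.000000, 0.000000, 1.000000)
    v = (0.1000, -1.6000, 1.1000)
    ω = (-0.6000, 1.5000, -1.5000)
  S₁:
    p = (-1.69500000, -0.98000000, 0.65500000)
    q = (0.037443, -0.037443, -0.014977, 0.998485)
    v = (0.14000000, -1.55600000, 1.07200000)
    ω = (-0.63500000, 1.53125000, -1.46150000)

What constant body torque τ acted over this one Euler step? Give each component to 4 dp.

Δω = ω₁−ω₀ = (-0.03500000, 0.03125000, 0.03850000)
gyro term ω₀×Iω₀ = (-0.0900, -0.0900, -0.0540)
applied torque τ = (-0.1600, 0.0100, 0.1000)

τ = (-0.1600, 0.0100, 0.1000)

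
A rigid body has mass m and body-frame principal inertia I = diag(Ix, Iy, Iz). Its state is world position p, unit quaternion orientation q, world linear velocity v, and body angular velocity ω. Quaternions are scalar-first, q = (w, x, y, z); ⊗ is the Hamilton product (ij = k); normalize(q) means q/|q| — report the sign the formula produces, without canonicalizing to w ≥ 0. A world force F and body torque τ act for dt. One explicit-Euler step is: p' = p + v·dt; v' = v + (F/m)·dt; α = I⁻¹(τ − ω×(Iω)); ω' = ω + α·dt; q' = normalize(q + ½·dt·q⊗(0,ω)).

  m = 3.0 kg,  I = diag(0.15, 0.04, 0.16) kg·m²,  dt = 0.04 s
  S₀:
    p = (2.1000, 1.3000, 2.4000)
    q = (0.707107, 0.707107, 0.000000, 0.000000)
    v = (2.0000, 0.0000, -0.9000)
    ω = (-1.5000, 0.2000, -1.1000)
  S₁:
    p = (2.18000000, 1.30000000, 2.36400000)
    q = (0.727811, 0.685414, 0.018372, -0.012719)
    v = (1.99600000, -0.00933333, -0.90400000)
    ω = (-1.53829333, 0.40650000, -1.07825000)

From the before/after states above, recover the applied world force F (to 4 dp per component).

velocity change Δv = (-0.00400000, -0.00933333, -0.00400000)
applied force F = (-0.3000, -0.7000, -0.3000)

F = (-0.3000, -0.7000, -0.3000)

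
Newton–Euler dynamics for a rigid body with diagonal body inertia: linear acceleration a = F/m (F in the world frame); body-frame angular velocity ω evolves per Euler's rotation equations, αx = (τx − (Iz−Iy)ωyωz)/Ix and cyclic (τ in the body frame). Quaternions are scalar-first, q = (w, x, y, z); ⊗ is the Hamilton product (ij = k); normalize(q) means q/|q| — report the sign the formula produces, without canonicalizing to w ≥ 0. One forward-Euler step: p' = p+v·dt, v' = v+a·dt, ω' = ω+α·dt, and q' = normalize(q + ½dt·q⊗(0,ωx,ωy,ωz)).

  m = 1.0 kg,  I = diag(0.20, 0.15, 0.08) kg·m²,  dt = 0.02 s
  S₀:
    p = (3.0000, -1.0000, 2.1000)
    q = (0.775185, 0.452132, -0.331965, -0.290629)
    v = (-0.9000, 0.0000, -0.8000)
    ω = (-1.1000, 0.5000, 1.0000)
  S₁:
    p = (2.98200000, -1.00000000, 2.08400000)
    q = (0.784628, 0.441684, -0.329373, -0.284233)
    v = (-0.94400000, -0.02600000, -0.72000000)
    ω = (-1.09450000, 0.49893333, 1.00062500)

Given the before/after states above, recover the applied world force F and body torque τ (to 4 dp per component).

F = (-2.2000, -1.3000, 4.0000)
τ = (0.0200, -0.1400, 0.0300)

v₁ − v₀ = (-0.04400000, -0.02600000, 0.08000000)
F = m·Δv/dt = (-2.2000, -1.3000, 4.0000)
Δω = ω₁−ω₀ = (0.00550000, -0.00106667, 0.00062500)
precession coupling = (-0.0350, -0.1320, 0.0275)
τ = I·(Δω/dt) + ω₀×(Iω₀) = (0.0200, -0.1400, 0.0300)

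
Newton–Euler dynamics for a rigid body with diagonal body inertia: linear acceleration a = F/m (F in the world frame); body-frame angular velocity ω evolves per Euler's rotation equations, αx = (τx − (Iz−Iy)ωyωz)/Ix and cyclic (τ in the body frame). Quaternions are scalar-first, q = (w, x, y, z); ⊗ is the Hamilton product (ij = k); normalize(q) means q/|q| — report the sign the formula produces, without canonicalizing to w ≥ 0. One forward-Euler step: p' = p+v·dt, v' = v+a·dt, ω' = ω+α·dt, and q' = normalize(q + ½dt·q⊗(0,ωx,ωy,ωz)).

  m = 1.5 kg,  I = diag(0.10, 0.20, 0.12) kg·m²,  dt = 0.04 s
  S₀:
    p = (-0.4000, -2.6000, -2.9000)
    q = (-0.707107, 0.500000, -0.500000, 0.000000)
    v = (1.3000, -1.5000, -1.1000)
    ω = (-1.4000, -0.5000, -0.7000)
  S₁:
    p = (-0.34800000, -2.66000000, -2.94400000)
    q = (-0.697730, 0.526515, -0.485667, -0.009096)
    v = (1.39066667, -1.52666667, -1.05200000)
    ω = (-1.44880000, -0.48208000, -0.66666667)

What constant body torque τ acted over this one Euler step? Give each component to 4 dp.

ω₁ − ω₀ = (-0.04880000, 0.01792000, 0.03333333)
I·α + gyro = (-0.1500, 0.0700, 0.1700)

τ = (-0.1500, 0.0700, 0.1700)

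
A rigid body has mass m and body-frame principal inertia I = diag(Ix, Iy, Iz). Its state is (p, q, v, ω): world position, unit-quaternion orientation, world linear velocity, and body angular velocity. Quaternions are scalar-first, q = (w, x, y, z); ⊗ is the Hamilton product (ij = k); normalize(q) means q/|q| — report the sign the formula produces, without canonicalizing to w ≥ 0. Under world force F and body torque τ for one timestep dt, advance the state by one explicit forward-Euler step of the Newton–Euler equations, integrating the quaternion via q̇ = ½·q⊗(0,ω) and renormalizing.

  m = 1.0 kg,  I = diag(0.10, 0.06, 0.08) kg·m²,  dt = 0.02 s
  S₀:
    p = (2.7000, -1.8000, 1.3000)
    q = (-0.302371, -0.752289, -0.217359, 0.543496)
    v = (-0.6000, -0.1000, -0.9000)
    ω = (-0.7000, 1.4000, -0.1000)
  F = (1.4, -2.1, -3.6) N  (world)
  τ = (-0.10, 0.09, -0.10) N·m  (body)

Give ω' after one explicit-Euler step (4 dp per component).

precession coupling ω×(Iω) = (-0.0028, 0.0014, 0.0392)
angular accel α = (-0.9720, 1.4767, -1.7400)
ω + α·dt = (-0.7194, 1.4295, -0.1348)

ω' = (-0.7194, 1.4295, -0.1348)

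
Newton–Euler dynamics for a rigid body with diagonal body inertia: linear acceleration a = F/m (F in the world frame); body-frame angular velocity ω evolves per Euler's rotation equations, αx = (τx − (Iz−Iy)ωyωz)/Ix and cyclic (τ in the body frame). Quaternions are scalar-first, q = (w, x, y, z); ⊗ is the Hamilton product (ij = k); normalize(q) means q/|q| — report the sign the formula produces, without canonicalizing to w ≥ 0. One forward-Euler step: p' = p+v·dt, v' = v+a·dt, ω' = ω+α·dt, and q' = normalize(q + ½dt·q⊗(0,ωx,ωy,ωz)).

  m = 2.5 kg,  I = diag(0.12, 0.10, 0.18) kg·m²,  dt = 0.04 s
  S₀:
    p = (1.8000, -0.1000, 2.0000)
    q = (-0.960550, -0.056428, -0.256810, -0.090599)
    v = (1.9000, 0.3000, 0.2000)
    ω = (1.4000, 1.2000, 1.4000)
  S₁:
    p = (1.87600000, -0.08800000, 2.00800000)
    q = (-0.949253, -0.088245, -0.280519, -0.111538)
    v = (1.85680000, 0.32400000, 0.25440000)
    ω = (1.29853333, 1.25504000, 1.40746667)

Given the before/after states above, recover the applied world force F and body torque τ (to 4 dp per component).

F = (-2.7000, 1.5000, 3.4000)
τ = (-0.1700, 0.0200, 0.0000)

Δv = v₁−v₀ = (-0.04320000, 0.02400000, 0.05440000)
applied force F = (-2.7000, 1.5000, 3.4000)
rate change Δω = (-0.10146667, 0.05504000, 0.00746667)
τ = I·(Δω/dt) + ω₀×(Iω₀) = (-0.1700, 0.0200, 0.0000)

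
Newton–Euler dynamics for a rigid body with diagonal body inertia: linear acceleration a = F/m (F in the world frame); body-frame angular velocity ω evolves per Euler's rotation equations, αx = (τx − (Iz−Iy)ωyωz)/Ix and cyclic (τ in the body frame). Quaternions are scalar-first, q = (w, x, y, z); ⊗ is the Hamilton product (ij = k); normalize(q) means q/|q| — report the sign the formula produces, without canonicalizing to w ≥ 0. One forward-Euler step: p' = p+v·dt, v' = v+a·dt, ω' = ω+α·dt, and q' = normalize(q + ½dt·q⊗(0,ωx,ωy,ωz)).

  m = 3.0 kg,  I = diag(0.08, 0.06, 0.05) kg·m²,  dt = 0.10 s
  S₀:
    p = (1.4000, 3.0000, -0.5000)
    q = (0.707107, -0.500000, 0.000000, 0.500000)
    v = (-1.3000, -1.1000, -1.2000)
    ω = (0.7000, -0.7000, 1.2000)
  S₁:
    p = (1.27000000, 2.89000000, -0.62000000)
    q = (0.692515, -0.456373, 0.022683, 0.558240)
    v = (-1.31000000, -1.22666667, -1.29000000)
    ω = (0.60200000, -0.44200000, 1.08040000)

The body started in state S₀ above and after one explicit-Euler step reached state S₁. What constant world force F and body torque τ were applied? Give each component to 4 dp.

F = (-0.3000, -3.8000, -2.7000)
τ = (-0.0700, 0.1800, -0.0500)

Δv = v₁−v₀ = (-0.01000000, -0.12666667, -0.09000000)
F = m·Δv/dt = (-0.3000, -3.8000, -2.7000)
ω₁ − ω₀ = (-0.09800000, 0.25800000, -0.11960000)
precession coupling = (0.0084, 0.0252, 0.0098)
τ = I·(Δω/dt) + ω₀×(Iω₀) = (-0.0700, 0.1800, -0.0500)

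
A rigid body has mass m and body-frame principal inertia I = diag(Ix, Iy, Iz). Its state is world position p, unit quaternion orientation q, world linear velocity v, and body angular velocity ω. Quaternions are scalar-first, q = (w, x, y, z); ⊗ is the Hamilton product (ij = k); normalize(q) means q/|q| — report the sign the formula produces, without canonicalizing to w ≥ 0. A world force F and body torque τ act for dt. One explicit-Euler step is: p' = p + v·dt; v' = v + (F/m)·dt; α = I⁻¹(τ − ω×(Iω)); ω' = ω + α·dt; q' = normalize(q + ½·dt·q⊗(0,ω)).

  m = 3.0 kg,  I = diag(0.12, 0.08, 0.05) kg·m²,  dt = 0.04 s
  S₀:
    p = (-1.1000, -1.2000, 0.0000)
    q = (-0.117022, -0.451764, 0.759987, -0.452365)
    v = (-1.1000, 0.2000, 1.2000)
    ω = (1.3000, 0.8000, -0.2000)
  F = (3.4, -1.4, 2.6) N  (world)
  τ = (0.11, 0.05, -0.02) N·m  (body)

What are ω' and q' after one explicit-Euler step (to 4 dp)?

(τ − ω×Iω)/I = (0.8767, 0.8525, 0.4320)
ω' = ω + α·dt = (1.3351, 0.8341, -0.1827)
q⊗(0,ω) = (-0.1111694, 0.0577660, -0.7720449, -1.3259899)
q + ½dt·q⊗(0,ω), renormalized = (-0.1192, -0.4504, 0.7442, -0.4787)

ω' = (1.3351, 0.8341, -0.1827)
q' = (-0.1192, -0.4504, 0.7442, -0.4787)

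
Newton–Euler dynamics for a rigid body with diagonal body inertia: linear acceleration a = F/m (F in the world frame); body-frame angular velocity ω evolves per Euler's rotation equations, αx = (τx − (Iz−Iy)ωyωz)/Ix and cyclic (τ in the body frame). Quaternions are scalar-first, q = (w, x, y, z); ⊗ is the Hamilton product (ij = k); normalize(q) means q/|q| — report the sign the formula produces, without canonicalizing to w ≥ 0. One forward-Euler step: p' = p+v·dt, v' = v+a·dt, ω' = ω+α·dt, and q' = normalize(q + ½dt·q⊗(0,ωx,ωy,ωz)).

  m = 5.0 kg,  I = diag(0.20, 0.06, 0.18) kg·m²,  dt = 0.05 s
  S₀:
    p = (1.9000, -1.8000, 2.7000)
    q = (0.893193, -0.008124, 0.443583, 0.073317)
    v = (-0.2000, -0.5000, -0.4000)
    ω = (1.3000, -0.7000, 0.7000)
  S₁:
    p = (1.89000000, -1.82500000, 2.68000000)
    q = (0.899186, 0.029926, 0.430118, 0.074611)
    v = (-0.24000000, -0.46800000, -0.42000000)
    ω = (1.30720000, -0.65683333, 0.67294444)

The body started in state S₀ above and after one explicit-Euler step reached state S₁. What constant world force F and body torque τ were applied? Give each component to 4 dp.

F = (-4.0000, 3.2000, -2.0000)
τ = (-0.0300, 0.0700, 0.0300)

ω₁ − ω₀ = (0.00720000, 0.04316667, -0.02705556)
precession coupling = (-0.0588, 0.0182, 0.1274)
applied torque τ = (-0.0300, 0.0700, 0.0300)
velocity change Δv = (-0.04000000, 0.03200000, -0.02000000)
F = m·Δv/dt = (-4.0000, 3.2000, -2.0000)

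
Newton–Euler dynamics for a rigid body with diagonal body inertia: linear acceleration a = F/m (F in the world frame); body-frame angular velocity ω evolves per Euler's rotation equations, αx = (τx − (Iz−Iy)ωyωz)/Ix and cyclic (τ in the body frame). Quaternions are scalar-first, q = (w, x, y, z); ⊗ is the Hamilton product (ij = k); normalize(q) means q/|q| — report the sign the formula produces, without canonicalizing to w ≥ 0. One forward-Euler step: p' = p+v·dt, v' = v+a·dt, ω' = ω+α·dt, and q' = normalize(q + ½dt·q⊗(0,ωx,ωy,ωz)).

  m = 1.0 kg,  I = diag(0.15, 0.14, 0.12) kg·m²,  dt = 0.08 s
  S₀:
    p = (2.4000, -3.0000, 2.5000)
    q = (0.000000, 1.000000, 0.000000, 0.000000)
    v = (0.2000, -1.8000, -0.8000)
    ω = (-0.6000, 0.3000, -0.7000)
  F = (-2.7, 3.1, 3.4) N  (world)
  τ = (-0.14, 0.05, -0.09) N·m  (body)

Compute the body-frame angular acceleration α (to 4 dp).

α = (-0.9613, 0.2671, -0.7650)

ω×(Iω) gyroscopic = (0.0042, 0.0126, 0.0018)
(τ − ω×Iω)/I = (-0.9613, 0.2671, -0.7650)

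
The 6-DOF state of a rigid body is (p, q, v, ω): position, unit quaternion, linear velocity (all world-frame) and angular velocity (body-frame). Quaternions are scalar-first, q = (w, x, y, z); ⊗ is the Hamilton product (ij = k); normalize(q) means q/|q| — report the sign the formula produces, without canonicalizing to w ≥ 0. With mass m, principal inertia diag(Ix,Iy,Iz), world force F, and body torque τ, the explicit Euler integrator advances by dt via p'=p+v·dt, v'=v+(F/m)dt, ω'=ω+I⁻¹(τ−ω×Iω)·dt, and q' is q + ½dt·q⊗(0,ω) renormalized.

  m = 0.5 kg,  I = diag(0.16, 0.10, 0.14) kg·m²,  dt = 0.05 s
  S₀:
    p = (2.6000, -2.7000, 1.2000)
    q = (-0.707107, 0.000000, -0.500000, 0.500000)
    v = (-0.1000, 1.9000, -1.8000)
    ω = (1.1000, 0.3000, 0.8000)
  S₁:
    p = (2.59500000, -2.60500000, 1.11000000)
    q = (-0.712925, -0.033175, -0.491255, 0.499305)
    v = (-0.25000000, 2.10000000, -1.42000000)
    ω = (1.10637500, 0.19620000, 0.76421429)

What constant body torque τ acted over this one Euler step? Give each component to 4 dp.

τ = (0.0300, -0.1900, -0.1200)

rate change Δω = (0.00637500, -0.10380000, -0.03578571)
applied torque τ = (0.0300, -0.1900, -0.1200)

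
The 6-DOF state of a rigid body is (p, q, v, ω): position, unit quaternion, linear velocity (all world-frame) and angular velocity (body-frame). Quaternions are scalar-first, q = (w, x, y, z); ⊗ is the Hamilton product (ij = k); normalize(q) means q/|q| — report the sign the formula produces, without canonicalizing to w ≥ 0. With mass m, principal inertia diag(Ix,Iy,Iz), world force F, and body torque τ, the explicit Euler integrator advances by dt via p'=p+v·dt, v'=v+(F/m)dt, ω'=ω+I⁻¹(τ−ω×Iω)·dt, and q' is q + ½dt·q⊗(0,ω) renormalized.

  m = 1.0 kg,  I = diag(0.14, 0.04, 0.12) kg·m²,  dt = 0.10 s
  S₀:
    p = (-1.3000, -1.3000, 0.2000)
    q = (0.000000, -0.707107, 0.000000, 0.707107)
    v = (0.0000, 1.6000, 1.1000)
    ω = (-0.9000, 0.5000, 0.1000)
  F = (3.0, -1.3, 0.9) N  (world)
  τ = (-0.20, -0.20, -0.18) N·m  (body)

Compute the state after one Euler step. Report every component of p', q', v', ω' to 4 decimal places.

p' = (-1.3000, -1.1400, 0.3100)
q' = (-0.0353, -0.7238, -0.0282, 0.6885)
v' = (0.3000, 1.4700, 1.1900)
ω' = (-1.0457, 0.0045, -0.0875)

a = (3.0000, -1.3000, 0.9000)
p' = p + v·dt = (-1.3000, -1.1400, 0.3100)
v + (F/m)dt = (0.3000, 1.4700, 1.1900)
α = I⁻¹(τ − ω×Iω) = (-1.4571, -4.9550, -1.8750)
ω + α·dt = (-1.0457, 0.0045, -0.0875)
Hamilton product q⊗(0,ω) = (-0.7071070, -0.3535535, -0.5656856, -0.3535535)
updated quaternion q' = (-0.0353, -0.7238, -0.0282, 0.6885)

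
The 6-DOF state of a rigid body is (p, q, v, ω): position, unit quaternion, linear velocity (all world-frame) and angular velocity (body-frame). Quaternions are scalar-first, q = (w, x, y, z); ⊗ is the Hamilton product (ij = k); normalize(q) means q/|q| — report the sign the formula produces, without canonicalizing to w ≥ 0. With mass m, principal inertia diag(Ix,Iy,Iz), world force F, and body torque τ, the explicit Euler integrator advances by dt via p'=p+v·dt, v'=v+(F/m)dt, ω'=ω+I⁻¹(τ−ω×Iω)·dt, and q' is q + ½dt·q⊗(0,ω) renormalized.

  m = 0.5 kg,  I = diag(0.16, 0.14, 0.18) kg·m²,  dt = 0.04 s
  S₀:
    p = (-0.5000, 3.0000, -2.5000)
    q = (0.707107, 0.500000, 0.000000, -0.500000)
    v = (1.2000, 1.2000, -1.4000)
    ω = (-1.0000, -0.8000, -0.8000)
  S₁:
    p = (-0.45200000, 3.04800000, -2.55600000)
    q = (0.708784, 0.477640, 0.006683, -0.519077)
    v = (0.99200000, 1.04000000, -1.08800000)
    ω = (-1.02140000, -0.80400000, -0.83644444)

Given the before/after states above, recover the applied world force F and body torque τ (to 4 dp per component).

F = (-2.6000, -2.0000, 3.9000)
τ = (-0.0600, -0.0300, -0.1800)

v₁ − v₀ = (-0.20800000, -0.16000000, 0.31200000)
m·(v₁−v₀)/dt = (-2.6000, -2.0000, 3.9000)
Δω = ω₁−ω₀ = (-0.02140000, -0.00400000, -0.03644444)
applied torque τ = (-0.0600, -0.0300, -0.1800)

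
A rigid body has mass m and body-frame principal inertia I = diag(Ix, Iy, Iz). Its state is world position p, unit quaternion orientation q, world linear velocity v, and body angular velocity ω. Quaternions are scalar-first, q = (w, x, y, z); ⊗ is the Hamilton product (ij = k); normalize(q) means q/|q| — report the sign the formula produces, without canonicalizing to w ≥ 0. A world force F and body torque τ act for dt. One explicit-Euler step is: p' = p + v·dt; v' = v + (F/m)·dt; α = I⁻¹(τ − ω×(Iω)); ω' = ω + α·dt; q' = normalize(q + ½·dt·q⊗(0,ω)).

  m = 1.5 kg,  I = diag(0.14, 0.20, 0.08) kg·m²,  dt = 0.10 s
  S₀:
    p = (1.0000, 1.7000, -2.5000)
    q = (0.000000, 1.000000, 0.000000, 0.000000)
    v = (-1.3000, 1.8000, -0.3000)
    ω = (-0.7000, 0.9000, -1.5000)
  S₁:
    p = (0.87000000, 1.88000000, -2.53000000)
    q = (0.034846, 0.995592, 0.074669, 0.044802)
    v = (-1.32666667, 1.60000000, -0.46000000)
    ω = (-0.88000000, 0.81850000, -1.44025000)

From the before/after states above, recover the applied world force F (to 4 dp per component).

v₁ − v₀ = (-0.02666667, -0.20000000, -0.16000000)
F = m·Δv/dt = (-0.4000, -3.0000, -2.4000)

F = (-0.4000, -3.0000, -2.4000)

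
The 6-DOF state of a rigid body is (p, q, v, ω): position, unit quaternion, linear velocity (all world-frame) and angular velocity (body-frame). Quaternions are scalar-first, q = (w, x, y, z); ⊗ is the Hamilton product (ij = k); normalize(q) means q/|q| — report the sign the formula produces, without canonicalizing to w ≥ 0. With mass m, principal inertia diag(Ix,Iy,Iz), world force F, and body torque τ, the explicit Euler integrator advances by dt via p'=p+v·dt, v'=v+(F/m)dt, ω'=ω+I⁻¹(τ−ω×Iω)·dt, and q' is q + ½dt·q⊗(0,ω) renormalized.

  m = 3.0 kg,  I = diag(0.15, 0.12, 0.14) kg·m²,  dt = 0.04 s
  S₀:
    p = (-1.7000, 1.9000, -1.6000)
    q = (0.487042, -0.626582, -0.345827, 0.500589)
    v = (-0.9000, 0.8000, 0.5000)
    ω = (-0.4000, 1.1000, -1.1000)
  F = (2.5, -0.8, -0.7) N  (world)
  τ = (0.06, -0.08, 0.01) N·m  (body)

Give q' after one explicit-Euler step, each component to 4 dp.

q' = (0.5004, -0.6336, -0.3527, 0.4731)

q⊗(0,ω) = (0.6804248, -0.3650550, -0.3537296, -1.3633172)
updated quaternion q' = (0.5004, -0.6336, -0.3527, 0.4731)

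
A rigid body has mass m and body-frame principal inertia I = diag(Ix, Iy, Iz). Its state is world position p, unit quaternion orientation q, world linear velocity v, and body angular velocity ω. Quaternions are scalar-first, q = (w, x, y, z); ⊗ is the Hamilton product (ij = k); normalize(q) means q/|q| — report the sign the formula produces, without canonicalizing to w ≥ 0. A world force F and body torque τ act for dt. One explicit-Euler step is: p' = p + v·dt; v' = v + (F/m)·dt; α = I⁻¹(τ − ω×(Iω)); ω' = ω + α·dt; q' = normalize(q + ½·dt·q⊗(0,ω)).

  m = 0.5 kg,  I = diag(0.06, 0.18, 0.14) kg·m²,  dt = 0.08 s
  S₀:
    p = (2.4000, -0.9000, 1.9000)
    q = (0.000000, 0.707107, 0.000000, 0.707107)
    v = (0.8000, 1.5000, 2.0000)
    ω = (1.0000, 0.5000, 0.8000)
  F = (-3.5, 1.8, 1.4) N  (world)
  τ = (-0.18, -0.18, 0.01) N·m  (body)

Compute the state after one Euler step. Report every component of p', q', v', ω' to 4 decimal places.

p' = (2.4640, -0.7800, 2.0600)
q' = (-0.0508, 0.6919, 0.0056, 0.7202)
v' = (0.2400, 1.7880, 2.2240)
ω' = (0.7813, 0.4484, 0.7714)

α = I⁻¹(τ − ω×Iω) = (-2.7333, -0.6444, -0.3571)
ω + α·dt = (0.7813, 0.4484, 0.7714)
2q̇ = q⊗(0,ω) = (-1.2727926, -0.3535535, 0.1414214, 0.3535535)
q + ½dt·q⊗(0,ω), renormalized = (-0.0508, 0.6919, 0.0056, 0.7202)
new position p' = (2.4640, -0.7800, 2.0600)
v' = v + a·dt = (0.2400, 1.7880, 2.2240)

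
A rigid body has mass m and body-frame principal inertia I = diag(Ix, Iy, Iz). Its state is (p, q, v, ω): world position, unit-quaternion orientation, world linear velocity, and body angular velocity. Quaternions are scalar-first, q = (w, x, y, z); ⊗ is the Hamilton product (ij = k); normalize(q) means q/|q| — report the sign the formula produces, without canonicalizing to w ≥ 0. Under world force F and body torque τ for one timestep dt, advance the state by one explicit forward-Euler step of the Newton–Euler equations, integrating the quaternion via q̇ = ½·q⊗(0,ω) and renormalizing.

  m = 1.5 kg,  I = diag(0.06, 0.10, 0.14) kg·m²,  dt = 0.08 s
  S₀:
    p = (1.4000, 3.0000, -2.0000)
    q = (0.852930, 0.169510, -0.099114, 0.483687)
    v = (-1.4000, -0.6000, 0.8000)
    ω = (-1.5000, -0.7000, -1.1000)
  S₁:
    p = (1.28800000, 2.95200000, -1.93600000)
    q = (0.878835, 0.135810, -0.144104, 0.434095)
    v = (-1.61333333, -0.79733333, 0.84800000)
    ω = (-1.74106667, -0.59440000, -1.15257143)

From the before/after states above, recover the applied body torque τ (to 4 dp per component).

τ = (-0.1500, 0.0000, -0.0500)

ω₁ − ω₀ = (-0.24106667, 0.10560000, -0.05257143)
precession coupling = (0.0308, -0.1320, 0.0420)
I·α + gyro = (-0.1500, 0.0000, -0.0500)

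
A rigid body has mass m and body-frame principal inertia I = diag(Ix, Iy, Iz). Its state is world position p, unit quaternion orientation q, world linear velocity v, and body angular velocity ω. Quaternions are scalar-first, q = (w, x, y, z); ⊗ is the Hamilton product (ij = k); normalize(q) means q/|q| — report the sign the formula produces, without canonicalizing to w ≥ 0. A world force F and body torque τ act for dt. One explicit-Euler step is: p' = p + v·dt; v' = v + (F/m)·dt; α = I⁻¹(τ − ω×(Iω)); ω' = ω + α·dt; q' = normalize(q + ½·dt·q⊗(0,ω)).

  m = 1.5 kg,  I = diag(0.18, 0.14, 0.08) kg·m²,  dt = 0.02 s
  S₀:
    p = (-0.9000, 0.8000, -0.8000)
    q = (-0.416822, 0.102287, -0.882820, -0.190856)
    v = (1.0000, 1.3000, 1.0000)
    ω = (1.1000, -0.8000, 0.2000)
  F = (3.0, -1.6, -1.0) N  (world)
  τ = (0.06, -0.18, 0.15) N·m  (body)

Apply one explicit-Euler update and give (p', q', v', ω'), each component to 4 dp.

precession coupling ω×(Iω) = (0.0096, 0.0220, 0.0352)
α = I⁻¹(τ − ω×Iω) = (0.2800, -1.4429, 1.4350)
new body rate ω' = (1.1056, -0.8289, 0.2287)
Hamilton product q⊗(0,ω) = (-0.7806005, -0.7877530, 0.1030586, 0.8059080)
updated quaternion q' = (-0.4246, 0.0944, -0.8817, -0.1828)
p + v·dt = (-0.8800, 0.8260, -0.7800)
v' = v + a·dt = (1.0400, 1.2787, 0.9867)

p' = (-0.8800, 0.8260, -0.7800)
q' = (-0.4246, 0.0944, -0.8817, -0.1828)
v' = (1.0400, 1.2787, 0.9867)
ω' = (1.1056, -0.8289, 0.2287)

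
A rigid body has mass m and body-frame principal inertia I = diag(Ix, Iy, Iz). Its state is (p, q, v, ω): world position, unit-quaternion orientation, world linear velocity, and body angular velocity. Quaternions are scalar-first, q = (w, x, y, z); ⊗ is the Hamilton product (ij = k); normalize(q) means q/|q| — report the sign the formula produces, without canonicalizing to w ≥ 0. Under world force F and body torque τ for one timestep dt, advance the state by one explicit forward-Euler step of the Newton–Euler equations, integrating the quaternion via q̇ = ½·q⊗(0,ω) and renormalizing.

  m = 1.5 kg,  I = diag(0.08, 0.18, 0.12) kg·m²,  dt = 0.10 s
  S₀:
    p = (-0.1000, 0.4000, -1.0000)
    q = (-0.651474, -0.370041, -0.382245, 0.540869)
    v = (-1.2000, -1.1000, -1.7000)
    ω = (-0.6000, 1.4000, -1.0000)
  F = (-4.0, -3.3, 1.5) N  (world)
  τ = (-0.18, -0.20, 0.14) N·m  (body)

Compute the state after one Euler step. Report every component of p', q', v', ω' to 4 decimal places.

p' = (-0.2200, 0.2900, -1.1700)
q' = (-0.6063, -0.3677, -0.4607, 0.5339)
v' = (-1.4667, -1.3200, -1.6000)
ω' = (-0.9300, 1.3022, -0.8133)

linear accel F/m = (-2.6667, -2.2000, 1.0000)
p + v·dt = (-0.2200, 0.2900, -1.1700)
v + (F/m)dt = (-1.4667, -1.3200, -1.6000)
angular accel α = (-3.3000, -0.9778, 1.8667)
ω + α·dt = (-0.9300, 1.3022, -0.8133)
Hamilton product q⊗(0,ω) = (0.8539874, 0.0159128, -1.6066260, -0.0959304)
q' = normalize(q + ½dt·q⊗(0,ω)) = (-0.6063, -0.3677, -0.4607, 0.5339)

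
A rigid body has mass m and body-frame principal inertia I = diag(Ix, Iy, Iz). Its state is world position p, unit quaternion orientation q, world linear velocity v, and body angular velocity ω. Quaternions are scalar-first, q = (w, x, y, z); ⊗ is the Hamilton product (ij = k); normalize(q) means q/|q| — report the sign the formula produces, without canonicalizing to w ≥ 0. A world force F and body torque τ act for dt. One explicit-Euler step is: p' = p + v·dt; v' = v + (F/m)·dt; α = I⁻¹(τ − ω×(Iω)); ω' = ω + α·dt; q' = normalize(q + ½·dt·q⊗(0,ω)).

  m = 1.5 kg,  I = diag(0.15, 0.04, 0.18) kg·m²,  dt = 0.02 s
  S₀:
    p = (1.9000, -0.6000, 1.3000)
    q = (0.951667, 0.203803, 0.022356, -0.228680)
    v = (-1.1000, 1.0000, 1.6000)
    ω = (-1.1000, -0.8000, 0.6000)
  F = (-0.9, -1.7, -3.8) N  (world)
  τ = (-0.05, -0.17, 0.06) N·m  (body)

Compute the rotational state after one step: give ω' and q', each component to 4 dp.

(τ − ω×Iω)/I = (0.1147, -4.7450, 0.8711)
ω + α·dt = (-1.0977, -0.8949, 0.6174)
q⊗(0,ω) = (0.3792761, -1.2163641, -0.6320674, 0.4325494)
q' = normalize(q + ½dt·q⊗(0,ω)) = (0.9554, 0.1916, 0.0160, -0.2243)

ω' = (-1.0977, -0.8949, 0.6174)
q' = (0.9554, 0.1916, 0.0160, -0.2243)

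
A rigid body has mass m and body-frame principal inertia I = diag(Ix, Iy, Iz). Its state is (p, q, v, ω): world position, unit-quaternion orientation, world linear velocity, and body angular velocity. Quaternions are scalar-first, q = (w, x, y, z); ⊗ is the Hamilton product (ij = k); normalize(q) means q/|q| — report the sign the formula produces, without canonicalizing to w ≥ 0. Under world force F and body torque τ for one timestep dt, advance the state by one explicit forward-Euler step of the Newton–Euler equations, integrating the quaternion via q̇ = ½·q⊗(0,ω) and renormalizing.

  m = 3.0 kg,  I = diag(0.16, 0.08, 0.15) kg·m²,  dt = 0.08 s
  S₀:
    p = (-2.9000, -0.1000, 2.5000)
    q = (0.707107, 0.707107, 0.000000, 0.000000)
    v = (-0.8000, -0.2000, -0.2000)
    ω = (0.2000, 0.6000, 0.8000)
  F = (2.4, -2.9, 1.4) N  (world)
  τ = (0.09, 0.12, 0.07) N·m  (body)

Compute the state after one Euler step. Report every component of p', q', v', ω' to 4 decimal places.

new position p' = (-2.9640, -0.1160, 2.4840)
v + (F/m)dt = (-0.7360, -0.2773, -0.1627)
ω×(Iω) gyroscopic = (0.0336, 0.0016, -0.0096)
angular accel α = (0.3525, 1.4800, 0.5307)
ω + α·dt = (0.2282, 0.7184, 0.8425)
q⊗(0,ω) = (-0.1414214, 0.1414214, -0.1414214, 0.9899498)
updated quaternion q' = (0.7009, 0.7122, -0.0057, 0.0396)

p' = (-2.9640, -0.1160, 2.4840)
q' = (0.7009, 0.7122, -0.0057, 0.0396)
v' = (-0.7360, -0.2773, -0.1627)
ω' = (0.2282, 0.7184, 0.8425)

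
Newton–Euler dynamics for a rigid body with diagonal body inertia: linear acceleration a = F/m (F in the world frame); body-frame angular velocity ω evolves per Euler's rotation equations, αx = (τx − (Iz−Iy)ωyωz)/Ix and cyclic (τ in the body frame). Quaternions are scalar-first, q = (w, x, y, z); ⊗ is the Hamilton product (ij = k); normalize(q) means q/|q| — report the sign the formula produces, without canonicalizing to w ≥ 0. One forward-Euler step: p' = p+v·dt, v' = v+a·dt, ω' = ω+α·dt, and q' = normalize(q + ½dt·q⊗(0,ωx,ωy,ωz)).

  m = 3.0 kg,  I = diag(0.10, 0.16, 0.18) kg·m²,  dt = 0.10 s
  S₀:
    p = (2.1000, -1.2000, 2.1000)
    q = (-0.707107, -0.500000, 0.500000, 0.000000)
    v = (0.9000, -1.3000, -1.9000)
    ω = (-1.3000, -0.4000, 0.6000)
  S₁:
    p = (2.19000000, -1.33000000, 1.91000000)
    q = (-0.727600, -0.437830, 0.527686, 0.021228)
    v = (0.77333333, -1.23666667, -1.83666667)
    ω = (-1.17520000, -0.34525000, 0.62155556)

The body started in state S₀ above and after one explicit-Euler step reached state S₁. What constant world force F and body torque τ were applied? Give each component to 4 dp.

v₁ − v₀ = (-0.12666667, 0.06333333, 0.06333333)
applied force F = (-3.8000, 1.9000, 1.9000)
ω₁ − ω₀ = (0.12480000, 0.05475000, 0.02155556)
applied torque τ = (0.1200, 0.1500, 0.0700)

F = (-3.8000, 1.9000, 1.9000)
τ = (0.1200, 0.1500, 0.0700)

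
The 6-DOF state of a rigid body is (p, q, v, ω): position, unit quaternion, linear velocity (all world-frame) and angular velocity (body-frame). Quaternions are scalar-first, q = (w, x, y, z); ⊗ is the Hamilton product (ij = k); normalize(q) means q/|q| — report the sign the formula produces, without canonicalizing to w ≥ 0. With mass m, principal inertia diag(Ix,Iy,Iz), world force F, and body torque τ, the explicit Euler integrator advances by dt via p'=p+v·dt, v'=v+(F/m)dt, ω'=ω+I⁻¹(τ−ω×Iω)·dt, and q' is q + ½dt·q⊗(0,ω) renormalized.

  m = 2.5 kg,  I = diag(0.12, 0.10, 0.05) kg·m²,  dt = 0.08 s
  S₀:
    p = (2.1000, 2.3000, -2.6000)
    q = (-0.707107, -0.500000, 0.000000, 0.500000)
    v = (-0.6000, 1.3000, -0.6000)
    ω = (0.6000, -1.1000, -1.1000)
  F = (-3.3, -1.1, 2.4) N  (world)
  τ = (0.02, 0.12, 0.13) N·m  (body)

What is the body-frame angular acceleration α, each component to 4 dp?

α = (0.6708, 1.6620, 2.3360)

precession coupling ω×(Iω) = (-0.0605, -0.0462, 0.0132)
angular accel α = (0.6708, 1.6620, 2.3360)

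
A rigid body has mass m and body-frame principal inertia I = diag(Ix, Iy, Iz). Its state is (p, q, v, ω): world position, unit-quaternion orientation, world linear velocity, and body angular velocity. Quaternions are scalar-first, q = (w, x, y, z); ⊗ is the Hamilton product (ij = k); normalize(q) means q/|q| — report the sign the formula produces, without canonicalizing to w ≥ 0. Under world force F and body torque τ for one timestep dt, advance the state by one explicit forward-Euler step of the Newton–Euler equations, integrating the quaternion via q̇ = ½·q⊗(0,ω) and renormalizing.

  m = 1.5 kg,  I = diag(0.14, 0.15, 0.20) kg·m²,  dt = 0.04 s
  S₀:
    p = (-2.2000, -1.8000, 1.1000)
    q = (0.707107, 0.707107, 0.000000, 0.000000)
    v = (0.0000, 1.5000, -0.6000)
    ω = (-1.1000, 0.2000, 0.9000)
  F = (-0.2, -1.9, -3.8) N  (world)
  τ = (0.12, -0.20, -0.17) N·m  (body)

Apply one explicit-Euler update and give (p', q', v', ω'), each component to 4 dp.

p' = (-2.2000, -1.7400, 1.0760)
q' = (0.7224, 0.6913, -0.0099, 0.0155)
v' = (-0.0053, 1.4493, -0.7013)
ω' = (-1.0683, 0.1308, 0.8664)

gyro term ω×Iω = (0.0090, 0.0594, -0.0022)
angular accel α = (0.7929, -1.7293, -0.8390)
ω + α·dt = (-1.0683, 0.1308, 0.8664)
q⊗(0,ω) = (0.7778177, -0.7778177, -0.4949749, 0.7778177)
updated quaternion q' = (0.7224, 0.6913, -0.0099, 0.0155)
linear accel F/m = (-0.1333, -1.2667, -2.5333)
new position p' = (-2.2000, -1.7400, 1.0760)
v' = v + a·dt = (-0.0053, 1.4493, -0.7013)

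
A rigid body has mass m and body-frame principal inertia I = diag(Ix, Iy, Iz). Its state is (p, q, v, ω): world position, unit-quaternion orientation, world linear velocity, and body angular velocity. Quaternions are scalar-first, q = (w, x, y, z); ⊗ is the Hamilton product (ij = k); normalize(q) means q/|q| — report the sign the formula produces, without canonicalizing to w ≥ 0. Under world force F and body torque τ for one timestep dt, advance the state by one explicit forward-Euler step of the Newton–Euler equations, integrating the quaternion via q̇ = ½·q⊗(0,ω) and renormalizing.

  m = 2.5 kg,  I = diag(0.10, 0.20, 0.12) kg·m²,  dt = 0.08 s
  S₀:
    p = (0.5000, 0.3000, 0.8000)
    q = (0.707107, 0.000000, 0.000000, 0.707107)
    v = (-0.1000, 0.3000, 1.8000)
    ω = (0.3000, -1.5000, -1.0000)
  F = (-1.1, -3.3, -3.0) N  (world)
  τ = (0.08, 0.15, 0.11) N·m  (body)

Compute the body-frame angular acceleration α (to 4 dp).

α = (2.0000, 0.7200, 1.2917)

ω×(Iω) gyroscopic = (-0.1200, 0.0060, -0.0450)
α = I⁻¹(τ − ω×Iω) = (2.0000, 0.7200, 1.2917)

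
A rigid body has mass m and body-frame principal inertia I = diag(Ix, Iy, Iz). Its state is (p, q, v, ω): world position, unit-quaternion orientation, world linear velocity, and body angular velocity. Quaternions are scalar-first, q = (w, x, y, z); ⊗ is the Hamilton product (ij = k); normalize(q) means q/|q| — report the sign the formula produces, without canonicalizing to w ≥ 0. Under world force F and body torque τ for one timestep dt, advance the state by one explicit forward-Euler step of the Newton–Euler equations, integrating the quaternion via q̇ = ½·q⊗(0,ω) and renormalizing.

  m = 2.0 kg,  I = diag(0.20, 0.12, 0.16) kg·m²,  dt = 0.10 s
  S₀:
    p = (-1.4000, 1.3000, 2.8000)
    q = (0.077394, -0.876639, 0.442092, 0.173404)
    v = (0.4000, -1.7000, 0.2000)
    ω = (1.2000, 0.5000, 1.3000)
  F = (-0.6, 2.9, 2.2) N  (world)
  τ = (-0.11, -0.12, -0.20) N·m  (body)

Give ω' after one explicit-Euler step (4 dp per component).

precession coupling ω×(Iω) = (0.0260, 0.0624, -0.0480)
(τ − ω×Iω)/I = (-0.6800, -1.5200, -0.9500)
new body rate ω' = (1.1320, 0.3480, 1.2050)

ω' = (1.1320, 0.3480, 1.2050)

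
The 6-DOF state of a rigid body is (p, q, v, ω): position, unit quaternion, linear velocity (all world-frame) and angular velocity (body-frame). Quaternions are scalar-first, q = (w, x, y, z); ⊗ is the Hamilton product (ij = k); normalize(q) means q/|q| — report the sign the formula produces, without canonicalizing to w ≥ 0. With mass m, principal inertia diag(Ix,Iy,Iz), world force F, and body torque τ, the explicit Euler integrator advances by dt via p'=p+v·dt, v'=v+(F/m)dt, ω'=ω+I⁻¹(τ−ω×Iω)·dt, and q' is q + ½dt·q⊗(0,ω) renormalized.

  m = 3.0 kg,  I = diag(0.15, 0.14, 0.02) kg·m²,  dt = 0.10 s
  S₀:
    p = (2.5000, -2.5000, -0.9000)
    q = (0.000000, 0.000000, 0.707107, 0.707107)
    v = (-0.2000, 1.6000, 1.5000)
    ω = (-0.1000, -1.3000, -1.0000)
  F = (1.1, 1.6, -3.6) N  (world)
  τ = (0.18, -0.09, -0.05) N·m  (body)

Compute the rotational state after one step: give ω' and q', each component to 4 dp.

ω' = (0.1240, -1.3736, -1.2435)
q' = (0.0810, 0.0106, 0.7012, 0.7083)

gyro term ω×Iω = (-0.1560, 0.0130, -0.0013)
angular accel α = (2.2400, -0.7357, -2.4350)
ω' = ω + α·dt = (0.1240, -1.3736, -1.2435)
Hamilton product q⊗(0,ω) = (1.6263461, 0.2121321, -0.0707107, 0.0707107)
q + ½dt·q⊗(0,ω), renormalized = (0.0810, 0.0106, 0.7012, 0.7083)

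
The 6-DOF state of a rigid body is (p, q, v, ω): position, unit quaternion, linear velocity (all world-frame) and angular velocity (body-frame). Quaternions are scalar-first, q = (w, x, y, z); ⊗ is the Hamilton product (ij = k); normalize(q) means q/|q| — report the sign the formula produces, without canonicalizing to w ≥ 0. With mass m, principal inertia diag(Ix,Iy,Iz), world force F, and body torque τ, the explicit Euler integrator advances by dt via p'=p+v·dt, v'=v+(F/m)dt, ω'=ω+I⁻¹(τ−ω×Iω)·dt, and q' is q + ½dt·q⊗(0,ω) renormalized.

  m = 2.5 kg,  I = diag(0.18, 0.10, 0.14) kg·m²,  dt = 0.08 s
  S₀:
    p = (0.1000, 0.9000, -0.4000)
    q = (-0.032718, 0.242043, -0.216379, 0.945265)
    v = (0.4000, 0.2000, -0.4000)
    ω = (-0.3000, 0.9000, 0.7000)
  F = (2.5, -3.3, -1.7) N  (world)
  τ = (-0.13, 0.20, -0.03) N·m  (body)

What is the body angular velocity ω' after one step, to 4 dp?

ω' = (-0.3690, 1.0667, 0.6705)

precession coupling ω×(Iω) = (0.0252, -0.0084, 0.0216)
(τ − ω×Iω)/I = (-0.8622, 2.0840, -0.3686)
new body rate ω' = (-0.3690, 1.0667, 0.6705)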